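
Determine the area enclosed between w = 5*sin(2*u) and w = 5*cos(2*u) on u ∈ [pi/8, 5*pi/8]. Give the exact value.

5*sqrt(2)

On [pi/8, 5*pi/8], (5*sin(2*u)) - (5*cos(2*u)) = 5*sin(2*u) - 5*cos(2*u) is ≥ 0 throughout, so the area is a single integral of |5*sin(2*u) - 5*cos(2*u)|.
∫[pi/8,5*pi/8] (5*sin(2*u) - 5*cos(2*u)) du = 5*sqrt(2).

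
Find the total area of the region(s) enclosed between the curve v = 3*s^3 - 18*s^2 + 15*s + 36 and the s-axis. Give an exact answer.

393/4

The curve meets the s-axis where 3*s^3 - 18*s^2 + 15*s + 36 = 0, i.e. 3*(s - 4)*(s - 3)*(s + 1) = 0, at s = -1, 3, 4.
On [-1, 3] the curve lies above the axis; ∫[-1,3] (3*s^3 - 18*s^2 + 15*s + 36) ds = 96, giving area 96.
On [3, 4] the curve lies below the axis; ∫[3,4] (3*s^3 - 18*s^2 + 15*s + 36) ds = -9/4, giving area 9/4.
Total area = 96 + 9/4 = 393/4.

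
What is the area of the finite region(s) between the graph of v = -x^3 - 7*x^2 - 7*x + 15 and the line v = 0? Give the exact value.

The curve meets the x-axis where -x^3 - 7*x^2 - 7*x + 15 = 0, i.e. -(x - 1)*(x + 3)*(x + 5) = 0, at x = -5, -3, 1.
On [-5, -3] the curve lies below the axis; ∫[-5,-3] (-x^3 - 7*x^2 - 7*x + 15) dx = -20/3, giving area 20/3.
On [-3, 1] the curve lies above the axis; ∫[-3,1] (-x^3 - 7*x^2 - 7*x + 15) dx = 128/3, giving area 128/3.
Total area = 20/3 + 128/3 = 148/3.

148/3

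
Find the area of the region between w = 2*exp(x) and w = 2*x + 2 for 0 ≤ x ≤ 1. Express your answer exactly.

On [0, 1], (2*exp(x)) - (2*x + 2) = -2*x + 2*exp(x) - 2 is ≥ 0 throughout, so the area is a single integral of |-2*x + 2*exp(x) - 2|.
∫[0,1] (-2*x + 2*exp(x) - 2) dx = -5 + 2*exp(1).

-5 + 2*exp(1)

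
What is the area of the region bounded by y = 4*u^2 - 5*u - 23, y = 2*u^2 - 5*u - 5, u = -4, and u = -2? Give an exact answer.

The difference (4*u^2 - 5*u - 23) - (2*u^2 - 5*u - 5) = 2*u^2 - 18 changes sign at u = -3 inside [-4, -2], so split the integral there.
∫[-4,-3] (2*u^2 - 18) du = 20/3.
∫[-3,-2] (2*u^2 - 18) du = -16/3; the area of that piece is 16/3.
Total area = 20/3 + 16/3 = 12.

12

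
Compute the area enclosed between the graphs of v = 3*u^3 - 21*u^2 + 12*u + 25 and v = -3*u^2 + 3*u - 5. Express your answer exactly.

Set the curves equal: 3*u^3 - 21*u^2 + 12*u + 25 = -3*u^2 + 3*u - 5, so 3*u^3 - 18*u^2 + 9*u + 30 = 0, which factors as 3*(u - 5)*(u - 2)*(u + 1) = 0. The curves meet at u = -1, 2, 5.
On [-1, 2], v = 3*u^3 - 21*u^2 + 12*u + 25 is on top; that piece has area ∫[-1,2] (3*u^3 - 18*u^2 + 9*u + 30) du = 243/4.
On [2, 5], v = -3*u^2 + 3*u - 5 is on top; that piece has area ∫[2,5] (-(3*u^3 - 18*u^2 + 9*u + 30)) du = 243/4.
Total enclosed area = 243/4 + 243/4 = 243/2.

243/2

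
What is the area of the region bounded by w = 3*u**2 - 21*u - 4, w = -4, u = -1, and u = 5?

The difference (3*u**2 - 21*u - 4) - (-4) = 3*u**2 - 21*u changes sign at u = 0 inside [-1, 5], so split the integral there.
∫[-1,0] (3*u**2 - 21*u) du = 23/2.
∫[0,5] (3*u**2 - 21*u) du = -275/2; the area of that piece is 275/2.
Total area = 23/2 + 275/2 = 149.

149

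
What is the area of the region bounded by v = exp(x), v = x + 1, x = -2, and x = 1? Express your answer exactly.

-3/2 - exp(-2) + exp(1)

On [-2, 1], (exp(x)) - (x + 1) = -x + exp(x) - 1 is ≥ 0 throughout, so the area is a single integral of |-x + exp(x) - 1|.
∫[-2,1] (-x + exp(x) - 1) dx = -3/2 - exp(-2) + exp(1).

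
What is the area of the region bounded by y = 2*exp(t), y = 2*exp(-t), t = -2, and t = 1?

-8 + 2*exp(-2) + 2*exp(-1) + 2*exp(1) + 2*exp(2)

The difference (2*exp(t)) - (2*exp(-t)) = 2*exp(t) - 2*exp(-t) changes sign at t = 0 inside [-2, 1], so split the integral there.
∫[-2,0] (2*exp(t) - 2*exp(-t)) dt = -2*exp(2) - 2*exp(-2) + 4; the area of that piece is -4 + 2*exp(-2) + 2*exp(2).
∫[0,1] (2*exp(t) - 2*exp(-t)) dt = -4 + 2*exp(-1) + 2*exp(1).
Total area = (-4 + 2*exp(-2) + 2*exp(2)) + (-4 + 2*exp(-1) + 2*exp(1)) = -8 + 2*exp(-2) + 2*exp(-1) + 2*exp(1) + 2*exp(2).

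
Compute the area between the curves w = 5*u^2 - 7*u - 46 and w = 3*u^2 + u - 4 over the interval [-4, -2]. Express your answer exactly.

20

The difference (5*u^2 - 7*u - 46) - (3*u^2 + u - 4) = 2*u^2 - 8*u - 42 changes sign at u = -3 inside [-4, -2], so split the integral there.
∫[-4,-3] (2*u^2 - 8*u - 42) du = 32/3.
∫[-3,-2] (2*u^2 - 8*u - 42) du = -28/3; the area of that piece is 28/3.
Total area = 32/3 + 28/3 = 20.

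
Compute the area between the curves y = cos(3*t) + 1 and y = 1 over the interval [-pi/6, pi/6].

2/3

On [-pi/6, pi/6], (cos(3*t) + 1) - (1) = cos(3*t) is ≥ 0 throughout, so the area is a single integral of |cos(3*t)|.
∫[-pi/6,pi/6] (cos(3*t)) dt = 2/3.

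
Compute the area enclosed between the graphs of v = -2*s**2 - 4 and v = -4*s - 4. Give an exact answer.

Set the curves equal: -2*s**2 - 4 = -4*s - 4, so -2*s**2 + 4*s = 0, which factors as -2*s*(s - 2) = 0. The curves meet at s = 0, 2.
On [0, 2], v = -2*s**2 - 4 is on top; that piece has area ∫[0,2] (-2*s**2 + 4*s) ds = 8/3.

8/3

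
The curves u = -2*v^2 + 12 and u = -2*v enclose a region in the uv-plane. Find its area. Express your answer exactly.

Both boundary curves give u as a function of v, so integrate with respect to v. Setting them equal: -2*v^2 + 2*v + 12 = 0, i.e. -2*(v - 3)*(v + 2) = 0, so they meet at v = -2, 3.
For v in [-2, 3], u = -2*v^2 + 12 is on the right; area = ∫[-2,3] (-2*v^2 + 2*v + 12) dv = 125/3.

125/3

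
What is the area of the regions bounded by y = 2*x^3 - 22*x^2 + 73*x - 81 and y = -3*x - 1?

Set the curves equal: 2*x^3 - 22*x^2 + 73*x - 81 = -3*x - 1, so 2*x^3 - 22*x^2 + 76*x - 80 = 0, which factors as 2*(x - 5)*(x - 4)*(x - 2) = 0. The curves meet at x = 2, 4, 5.
On [2, 4], y = 2*x^3 - 22*x^2 + 73*x - 81 is on top; that piece has area ∫[2,4] (2*x^3 - 22*x^2 + 76*x - 80) dx = 16/3.
On [4, 5], y = -3*x - 1 is on top; that piece has area ∫[4,5] (-(2*x^3 - 22*x^2 + 76*x - 80)) dx = 5/6.
Total enclosed area = 16/3 + 5/6 = 37/6.

37/6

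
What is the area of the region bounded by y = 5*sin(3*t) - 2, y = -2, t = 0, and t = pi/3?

On [0, pi/3], (5*sin(3*t) - 2) - (-2) = 5*sin(3*t) is ≥ 0 throughout, so the area is a single integral of |5*sin(3*t)|.
∫[0,pi/3] (5*sin(3*t)) dt = 10/3.

10/3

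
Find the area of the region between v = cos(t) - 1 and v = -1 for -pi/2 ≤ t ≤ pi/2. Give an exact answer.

On [-pi/2, pi/2], (cos(t) - 1) - (-1) = cos(t) is ≥ 0 throughout, so the area is a single integral of |cos(t)|.
∫[-pi/2,pi/2] (cos(t)) dt = 2.

2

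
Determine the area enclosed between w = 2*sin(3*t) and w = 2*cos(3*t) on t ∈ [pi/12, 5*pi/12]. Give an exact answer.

4*sqrt(2)/3

On [pi/12, 5*pi/12], (2*sin(3*t)) - (2*cos(3*t)) = 2*sin(3*t) - 2*cos(3*t) is ≥ 0 throughout, so the area is a single integral of |2*sin(3*t) - 2*cos(3*t)|.
∫[pi/12,5*pi/12] (2*sin(3*t) - 2*cos(3*t)) dt = 4*sqrt(2)/3.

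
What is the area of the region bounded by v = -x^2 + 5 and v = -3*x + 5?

Set the curves equal: -x^2 + 5 = -3*x + 5, so -x^2 + 3*x = 0, which factors as -x*(x - 3) = 0. The curves meet at x = 0, 3.
On [0, 3], v = -x^2 + 5 is on top; that piece has area ∫[0,3] (-x^2 + 3*x) dx = 9/2.

9/2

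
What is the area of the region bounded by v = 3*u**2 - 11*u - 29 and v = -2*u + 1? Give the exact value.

343/2

Set the curves equal: 3*u**2 - 11*u - 29 = -2*u + 1, so 3*u**2 - 9*u - 30 = 0, which factors as 3*(u - 5)*(u + 2) = 0. The curves meet at u = -2, 5.
On [-2, 5], v = -2*u + 1 is on top; that piece has area ∫[-2,5] (-(3*u**2 - 9*u - 30)) du = 343/2.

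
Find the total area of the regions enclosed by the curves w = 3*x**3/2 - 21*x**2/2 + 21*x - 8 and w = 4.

37/8

Set the curves equal: 3*x**3/2 - 21*x**2/2 + 21*x - 8 = 4, so 3*x**3/2 - 21*x**2/2 + 21*x - 12 = 0, which factors as 3*(x - 4)*(x - 2)*(x - 1)/2 = 0. The curves meet at x = 1, 2, 4.
On [1, 2], w = 3*x**3/2 - 21*x**2/2 + 21*x - 8 is on top; that piece has area ∫[1,2] (3*x**3/2 - 21*x**2/2 + 21*x - 12) dx = 5/8.
On [2, 4], w = 4 is on top; that piece has area ∫[2,4] (-(3*x**3/2 - 21*x**2/2 + 21*x - 12)) dx = 4.
Total enclosed area = 5/8 + 4 = 37/8.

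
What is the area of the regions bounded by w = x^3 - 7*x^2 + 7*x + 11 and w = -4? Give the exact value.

Set the curves equal: x^3 - 7*x^2 + 7*x + 11 = -4, so x^3 - 7*x^2 + 7*x + 15 = 0, which factors as (x - 5)*(x - 3)*(x + 1) = 0. The curves meet at x = -1, 3, 5.
On [-1, 3], w = x^3 - 7*x^2 + 7*x + 11 is on top; that piece has area ∫[-1,3] (x^3 - 7*x^2 + 7*x + 15) dx = 128/3.
On [3, 5], w = -4 is on top; that piece has area ∫[3,5] (-(x^3 - 7*x^2 + 7*x + 15)) dx = 20/3.
Total enclosed area = 128/3 + 20/3 = 148/3.

148/3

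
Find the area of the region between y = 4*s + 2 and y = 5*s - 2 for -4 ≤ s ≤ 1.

55/2

On [-4, 1], (4*s + 2) - (5*s - 2) = -s + 4 is ≥ 0 throughout, so the area is a single integral of |-s + 4|.
∫[-4,1] (-s + 4) ds = 55/2.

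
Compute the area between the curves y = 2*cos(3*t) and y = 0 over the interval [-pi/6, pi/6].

4/3

On [-pi/6, pi/6], (2*cos(3*t)) - (0) = 2*cos(3*t) is ≥ 0 throughout, so the area is a single integral of |2*cos(3*t)|.
∫[-pi/6,pi/6] (2*cos(3*t)) dt = 4/3.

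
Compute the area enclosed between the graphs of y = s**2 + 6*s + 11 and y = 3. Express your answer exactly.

4/3

Set the curves equal: s**2 + 6*s + 11 = 3, so s**2 + 6*s + 8 = 0, which factors as (s + 2)*(s + 4) = 0. The curves meet at s = -4, -2.
On [-4, -2], y = 3 is on top; that piece has area ∫[-4,-2] (-(s**2 + 6*s + 8)) ds = 4/3.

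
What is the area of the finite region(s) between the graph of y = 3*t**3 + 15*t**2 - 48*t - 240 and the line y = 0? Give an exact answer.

The curve meets the t-axis where 3*t**3 + 15*t**2 - 48*t - 240 = 0, i.e. 3*(t - 4)*(t + 4)*(t + 5) = 0, at t = -5, -4, 4.
On [-5, -4] the curve lies above the axis; ∫[-5,-4] (3*t**3 + 15*t**2 - 48*t - 240) dt = 17/4, giving area 17/4.
On [-4, 4] the curve lies below the axis; ∫[-4,4] (3*t**3 + 15*t**2 - 48*t - 240) dt = -1280, giving area 1280.
Total area = 17/4 + 1280 = 5137/4.

5137/4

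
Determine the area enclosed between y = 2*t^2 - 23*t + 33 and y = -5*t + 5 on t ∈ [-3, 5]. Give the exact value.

The difference (2*t^2 - 23*t + 33) - (-5*t + 5) = 2*t^2 - 18*t + 28 changes sign at t = 2 inside [-3, 5], so split the integral there.
∫[-3,2] (2*t^2 - 18*t + 28) dt = 625/3.
∫[2,5] (2*t^2 - 18*t + 28) dt = -27; the area of that piece is 27.
Total area = 625/3 + 27 = 706/3.

706/3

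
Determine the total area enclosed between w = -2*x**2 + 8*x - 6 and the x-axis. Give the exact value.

8/3

The curve meets the x-axis where -2*x**2 + 8*x - 6 = 0, i.e. -2*(x - 3)*(x - 1) = 0, at x = 1, 3.
On [1, 3] the curve lies above the axis; ∫[1,3] (-2*x**2 + 8*x - 6) dx = 8/3, giving area 8/3.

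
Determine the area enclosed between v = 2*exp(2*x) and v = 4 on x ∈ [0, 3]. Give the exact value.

The difference (2*exp(2*x)) - (4) = 2*exp(2*x) - 4 changes sign at x = log(2)/2 inside [0, 3], so split the integral there.
∫[0,log(2)/2] (2*exp(2*x) - 4) dx = 1 - log(4); the area of that piece is -1 + log(4).
∫[log(2)/2,3] (2*exp(2*x) - 4) dx = -14 + 2*log(2) + exp(6).
Total area = (-1 + log(4)) + (-14 + 2*log(2) + exp(6)) = -15 + 4*log(2) + exp(6).

-15 + 4*log(2) + exp(6)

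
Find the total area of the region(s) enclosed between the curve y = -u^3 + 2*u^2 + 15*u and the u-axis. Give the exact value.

863/6

The curve meets the u-axis where -u^3 + 2*u^2 + 15*u = 0, i.e. -u*(u - 5)*(u + 3) = 0, at u = -3, 0, 5.
On [-3, 0] the curve lies below the axis; ∫[-3,0] (-u^3 + 2*u^2 + 15*u) du = -117/4, giving area 117/4.
On [0, 5] the curve lies above the axis; ∫[0,5] (-u^3 + 2*u^2 + 15*u) du = 1375/12, giving area 1375/12.
Total area = 117/4 + 1375/12 = 863/6.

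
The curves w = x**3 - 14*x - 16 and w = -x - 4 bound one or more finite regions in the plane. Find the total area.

Set the curves equal: x**3 - 14*x - 16 = -x - 4, so x**3 - 13*x - 12 = 0, which factors as (x - 4)*(x + 1)*(x + 3) = 0. The curves meet at x = -3, -1, 4.
On [-3, -1], w = x**3 - 14*x - 16 is on top; that piece has area ∫[-3,-1] (x**3 - 13*x - 12) dx = 8.
On [-1, 4], w = -x - 4 is on top; that piece has area ∫[-1,4] (-(x**3 - 13*x - 12)) dx = 375/4.
Total enclosed area = 8 + 375/4 = 407/4.

407/4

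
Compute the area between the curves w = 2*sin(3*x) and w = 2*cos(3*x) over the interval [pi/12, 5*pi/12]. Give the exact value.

On [pi/12, 5*pi/12], (2*sin(3*x)) - (2*cos(3*x)) = 2*sin(3*x) - 2*cos(3*x) is ≥ 0 throughout, so the area is a single integral of |2*sin(3*x) - 2*cos(3*x)|.
∫[pi/12,5*pi/12] (2*sin(3*x) - 2*cos(3*x)) dx = 4*sqrt(2)/3.

4*sqrt(2)/3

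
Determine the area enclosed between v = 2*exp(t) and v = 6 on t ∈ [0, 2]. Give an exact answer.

The difference (2*exp(t)) - (6) = 2*exp(t) - 6 changes sign at t = log(3) inside [0, 2], so split the integral there.
∫[0,log(3)] (2*exp(t) - 6) dt = 4 - log(729); the area of that piece is -4 + log(729).
∫[log(3),2] (2*exp(t) - 6) dt = -18 + 6*log(3) + 2*exp(2).
Total area = (-4 + log(729)) + (-18 + 6*log(3) + 2*exp(2)) = -22 + 12*log(3) + 2*exp(2).

-22 + 12*log(3) + 2*exp(2)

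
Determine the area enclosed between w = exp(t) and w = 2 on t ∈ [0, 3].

The difference (exp(t)) - (2) = exp(t) - 2 changes sign at t = log(2) inside [0, 3], so split the integral there.
∫[0,log(2)] (exp(t) - 2) dt = 1 - log(4); the area of that piece is -1 + log(4).
∫[log(2),3] (exp(t) - 2) dt = -8 + 2*log(2) + exp(3).
Total area = (-1 + log(4)) + (-8 + 2*log(2) + exp(3)) = -9 + 4*log(2) + exp(3).

-9 + 4*log(2) + exp(3)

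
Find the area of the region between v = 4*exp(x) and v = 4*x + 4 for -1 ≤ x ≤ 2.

-18 - 4*exp(-1) + 4*exp(2)

On [-1, 2], (4*exp(x)) - (4*x + 4) = -4*x + 4*exp(x) - 4 is ≥ 0 throughout, so the area is a single integral of |-4*x + 4*exp(x) - 4|.
∫[-1,2] (-4*x + 4*exp(x) - 4) dx = -18 - 4*exp(-1) + 4*exp(2).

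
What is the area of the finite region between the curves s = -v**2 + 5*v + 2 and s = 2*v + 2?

9/2

Both boundary curves give s as a function of v, so integrate with respect to v. Setting them equal: -v**2 + 3*v = 0, i.e. -v*(v - 3) = 0, so they meet at v = 0, 3.
For v in [0, 3], s = -v**2 + 5*v + 2 is on the right; area = ∫[0,3] (-v**2 + 3*v) dv = 9/2.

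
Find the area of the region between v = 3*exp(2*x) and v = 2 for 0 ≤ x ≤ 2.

On [0, 2], (3*exp(2*x)) - (2) = 3*exp(2*x) - 2 is ≥ 0 throughout, so the area is a single integral of |3*exp(2*x) - 2|.
∫[0,2] (3*exp(2*x) - 2) dx = -11/2 + 3*exp(4)/2.

-11/2 + 3*exp(4)/2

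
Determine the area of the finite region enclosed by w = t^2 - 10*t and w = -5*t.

125/6

Set the curves equal: t^2 - 10*t = -5*t, so t^2 - 5*t = 0, which factors as t*(t - 5) = 0. The curves meet at t = 0, 5.
On [0, 5], w = -5*t is on top; that piece has area ∫[0,5] (-(t^2 - 5*t)) dt = 125/6.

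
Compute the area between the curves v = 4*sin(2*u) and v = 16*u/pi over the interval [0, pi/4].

2 - pi/2

On [0, pi/4], (4*sin(2*u)) - (16*u/pi) = -16*u/pi + 4*sin(2*u) is ≥ 0 throughout, so the area is a single integral of |-16*u/pi + 4*sin(2*u)|.
∫[0,pi/4] (-16*u/pi + 4*sin(2*u)) du = 2 - pi/2.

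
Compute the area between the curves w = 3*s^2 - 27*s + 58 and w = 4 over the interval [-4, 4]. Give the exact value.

567

The difference (3*s^2 - 27*s + 58) - (4) = 3*s^2 - 27*s + 54 changes sign at s = 3 inside [-4, 4], so split the integral there.
∫[-4,3] (3*s^2 - 27*s + 54) ds = 1127/2.
∫[3,4] (3*s^2 - 27*s + 54) ds = -7/2; the area of that piece is 7/2.
Total area = 1127/2 + 7/2 = 567.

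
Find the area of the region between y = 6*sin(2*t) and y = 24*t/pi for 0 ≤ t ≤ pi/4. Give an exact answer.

3 - 3*pi/4

On [0, pi/4], (6*sin(2*t)) - (24*t/pi) = -24*t/pi + 6*sin(2*t) is ≥ 0 throughout, so the area is a single integral of |-24*t/pi + 6*sin(2*t)|.
∫[0,pi/4] (-24*t/pi + 6*sin(2*t)) dt = 3 - 3*pi/4.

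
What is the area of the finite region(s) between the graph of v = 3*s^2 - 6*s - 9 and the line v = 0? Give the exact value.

32

The curve meets the s-axis where 3*s^2 - 6*s - 9 = 0, i.e. 3*(s - 3)*(s + 1) = 0, at s = -1, 3.
On [-1, 3] the curve lies below the axis; ∫[-1,3] (3*s^2 - 6*s - 9) ds = -32, giving area 32.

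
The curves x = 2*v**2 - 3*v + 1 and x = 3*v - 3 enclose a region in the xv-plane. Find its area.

1/3

Both boundary curves give x as a function of v, so integrate with respect to v. Setting them equal: 2*v**2 - 6*v + 4 = 0, i.e. 2*(v - 2)*(v - 1) = 0, so they meet at v = 1, 2.
For v in [1, 2], x = 2*v**2 - 3*v + 1 is on the left; area = ∫[1,2] (-(2*v**2 - 6*v + 4)) dv = 1/3.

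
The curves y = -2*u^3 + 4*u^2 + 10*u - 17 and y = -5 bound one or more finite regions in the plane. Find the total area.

Set the curves equal: -2*u^3 + 4*u^2 + 10*u - 17 = -5, so -2*u^3 + 4*u^2 + 10*u - 12 = 0, which factors as -2*(u - 3)*(u - 1)*(u + 2) = 0. The curves meet at u = -2, 1, 3.
On [-2, 1], y = -5 is on top; that piece has area ∫[-2,1] (-(-2*u^3 + 4*u^2 + 10*u - 12)) du = 63/2.
On [1, 3], y = -2*u^3 + 4*u^2 + 10*u - 17 is on top; that piece has area ∫[1,3] (-2*u^3 + 4*u^2 + 10*u - 12) du = 32/3.
Total enclosed area = 63/2 + 32/3 = 253/6.

253/6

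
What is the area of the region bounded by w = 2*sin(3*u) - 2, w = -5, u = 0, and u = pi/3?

On [0, pi/3], (2*sin(3*u) - 2) - (-5) = 2*sin(3*u) + 3 is ≥ 0 throughout, so the area is a single integral of |2*sin(3*u) + 3|.
∫[0,pi/3] (2*sin(3*u) + 3) du = 4/3 + pi.

4/3 + pi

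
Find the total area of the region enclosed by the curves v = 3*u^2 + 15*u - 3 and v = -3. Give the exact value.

125/2

Set the curves equal: 3*u^2 + 15*u - 3 = -3, so 3*u^2 + 15*u = 0, which factors as 3*u*(u + 5) = 0. The curves meet at u = -5, 0.
On [-5, 0], v = -3 is on top; that piece has area ∫[-5,0] (-(3*u^2 + 15*u)) du = 125/2.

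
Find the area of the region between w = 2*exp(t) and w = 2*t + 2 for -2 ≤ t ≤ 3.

-15 - 2*exp(-2) + 2*exp(3)

On [-2, 3], (2*exp(t)) - (2*t + 2) = -2*t + 2*exp(t) - 2 is ≥ 0 throughout, so the area is a single integral of |-2*t + 2*exp(t) - 2|.
∫[-2,3] (-2*t + 2*exp(t) - 2) dt = -15 - 2*exp(-2) + 2*exp(3).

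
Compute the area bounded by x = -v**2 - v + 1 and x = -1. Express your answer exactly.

Both boundary curves give x as a function of v, so integrate with respect to v. Setting them equal: -v**2 - v + 2 = 0, i.e. -(v - 1)*(v + 2) = 0, so they meet at v = -2, 1.
For v in [-2, 1], x = -v**2 - v + 1 is on the right; area = ∫[-2,1] (-v**2 - v + 2) dv = 9/2.

9/2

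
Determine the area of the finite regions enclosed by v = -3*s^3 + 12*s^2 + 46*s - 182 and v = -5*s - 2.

3901/4

Set the curves equal: -3*s^3 + 12*s^2 + 46*s - 182 = -5*s - 2, so -3*s^3 + 12*s^2 + 51*s - 180 = 0, which factors as -3*(s - 5)*(s - 3)*(s + 4) = 0. The curves meet at s = -4, 3, 5.
On [-4, 3], v = -5*s - 2 is on top; that piece has area ∫[-4,3] (-(-3*s^3 + 12*s^2 + 51*s - 180)) ds = 3773/4.
On [3, 5], v = -3*s^3 + 12*s^2 + 46*s - 182 is on top; that piece has area ∫[3,5] (-3*s^3 + 12*s^2 + 51*s - 180) ds = 32.
Total enclosed area = 3773/4 + 32 = 3901/4.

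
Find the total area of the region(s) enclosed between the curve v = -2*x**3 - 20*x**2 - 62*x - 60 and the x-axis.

The curve meets the x-axis where -2*x**3 - 20*x**2 - 62*x - 60 = 0, i.e. -2*(x + 2)*(x + 3)*(x + 5) = 0, at x = -5, -3, -2.
On [-5, -3] the curve lies below the axis; ∫[-5,-3] (-2*x**3 - 20*x**2 - 62*x - 60) dx = -16/3, giving area 16/3.
On [-3, -2] the curve lies above the axis; ∫[-3,-2] (-2*x**3 - 20*x**2 - 62*x - 60) dx = 5/6, giving area 5/6.
Total area = 16/3 + 5/6 = 37/6.

37/6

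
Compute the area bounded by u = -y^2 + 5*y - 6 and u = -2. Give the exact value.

Both boundary curves give u as a function of y, so integrate with respect to y. Setting them equal: -y^2 + 5*y - 4 = 0, i.e. -(y - 4)*(y - 1) = 0, so they meet at y = 1, 4.
For y in [1, 4], u = -y^2 + 5*y - 6 is on the right; area = ∫[1,4] (-y^2 + 5*y - 4) dy = 9/2.

9/2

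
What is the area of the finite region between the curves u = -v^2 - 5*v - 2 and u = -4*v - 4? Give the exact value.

Both boundary curves give u as a function of v, so integrate with respect to v. Setting them equal: -v^2 - v + 2 = 0, i.e. -(v - 1)*(v + 2) = 0, so they meet at v = -2, 1.
For v in [-2, 1], u = -v^2 - 5*v - 2 is on the right; area = ∫[-2,1] (-v^2 - v + 2) dv = 9/2.

9/2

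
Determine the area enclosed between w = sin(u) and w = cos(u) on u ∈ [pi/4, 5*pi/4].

2*sqrt(2)

On [pi/4, 5*pi/4], (sin(u)) - (cos(u)) = sin(u) - cos(u) is ≥ 0 throughout, so the area is a single integral of |sin(u) - cos(u)|.
∫[pi/4,5*pi/4] (sin(u) - cos(u)) du = 2*sqrt(2).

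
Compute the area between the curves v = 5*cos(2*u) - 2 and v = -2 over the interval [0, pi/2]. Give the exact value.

The difference (5*cos(2*u) - 2) - (-2) = 5*cos(2*u) changes sign at u = pi/4 inside [0, pi/2], so split the integral there.
∫[0,pi/4] (5*cos(2*u)) du = 5/2.
∫[pi/4,pi/2] (5*cos(2*u)) du = -5/2; the area of that piece is 5/2.
Total area = 5/2 + 5/2 = 5.

5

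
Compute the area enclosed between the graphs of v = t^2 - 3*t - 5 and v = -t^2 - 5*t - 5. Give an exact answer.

1/3

Set the curves equal: t^2 - 3*t - 5 = -t^2 - 5*t - 5, so 2*t^2 + 2*t = 0, which factors as 2*t*(t + 1) = 0. The curves meet at t = -1, 0.
On [-1, 0], v = -t^2 - 5*t - 5 is on top; that piece has area ∫[-1,0] (-(2*t^2 + 2*t)) dt = 1/3.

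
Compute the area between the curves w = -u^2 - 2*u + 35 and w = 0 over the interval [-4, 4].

712/3

On [-4, 4], (-u^2 - 2*u + 35) - (0) = -u^2 - 2*u + 35 is ≥ 0 throughout, so the area is a single integral of |-u^2 - 2*u + 35|.
∫[-4,4] (-u^2 - 2*u + 35) du = 712/3.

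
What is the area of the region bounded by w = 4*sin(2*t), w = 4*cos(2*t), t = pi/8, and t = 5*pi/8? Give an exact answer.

On [pi/8, 5*pi/8], (4*sin(2*t)) - (4*cos(2*t)) = 4*sin(2*t) - 4*cos(2*t) is ≥ 0 throughout, so the area is a single integral of |4*sin(2*t) - 4*cos(2*t)|.
∫[pi/8,5*pi/8] (4*sin(2*t) - 4*cos(2*t)) dt = 4*sqrt(2).

4*sqrt(2)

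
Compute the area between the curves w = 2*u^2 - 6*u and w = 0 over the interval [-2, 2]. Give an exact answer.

24

The difference (2*u^2 - 6*u) - (0) = 2*u^2 - 6*u changes sign at u = 0 inside [-2, 2], so split the integral there.
∫[-2,0] (2*u^2 - 6*u) du = 52/3.
∫[0,2] (2*u^2 - 6*u) du = -20/3; the area of that piece is 20/3.
Total area = 52/3 + 20/3 = 24.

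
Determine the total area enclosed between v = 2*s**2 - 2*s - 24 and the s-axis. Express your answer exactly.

343/3

The curve meets the s-axis where 2*s**2 - 2*s - 24 = 0, i.e. 2*(s - 4)*(s + 3) = 0, at s = -3, 4.
On [-3, 4] the curve lies below the axis; ∫[-3,4] (2*s**2 - 2*s - 24) ds = -343/3, giving area 343/3.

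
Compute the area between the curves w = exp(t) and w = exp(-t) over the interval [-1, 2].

-4 + exp(-2) + exp(-1) + exp(1) + exp(2)

The difference (exp(t)) - (exp(-t)) = exp(t) - exp(-t) changes sign at t = 0 inside [-1, 2], so split the integral there.
∫[-1,0] (exp(t) - exp(-t)) dt = -exp(1) - exp(-1) + 2; the area of that piece is -2 + exp(-1) + exp(1).
∫[0,2] (exp(t) - exp(-t)) dt = -2 + exp(-2) + exp(2).
Total area = (-2 + exp(-1) + exp(1)) + (-2 + exp(-2) + exp(2)) = -4 + exp(-2) + exp(-1) + exp(1) + exp(2).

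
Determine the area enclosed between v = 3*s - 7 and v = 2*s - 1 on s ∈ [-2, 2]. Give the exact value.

24

On [-2, 2], (3*s - 7) - (2*s - 1) = s - 6 is ≤ 0 throughout, so the area is a single integral of |s - 6|.
∫[-2,2] (s - 6) ds = -24; the area of that piece is 24.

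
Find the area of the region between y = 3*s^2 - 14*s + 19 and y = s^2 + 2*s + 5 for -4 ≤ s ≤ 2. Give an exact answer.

716/3

The difference (3*s^2 - 14*s + 19) - (s^2 + 2*s + 5) = 2*s^2 - 16*s + 14 changes sign at s = 1 inside [-4, 2], so split the integral there.
∫[-4,1] (2*s^2 - 16*s + 14) ds = 700/3.
∫[1,2] (2*s^2 - 16*s + 14) ds = -16/3; the area of that piece is 16/3.
Total area = 700/3 + 16/3 = 716/3.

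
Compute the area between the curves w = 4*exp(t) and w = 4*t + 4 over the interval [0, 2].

On [0, 2], (4*exp(t)) - (4*t + 4) = -4*t + 4*exp(t) - 4 is ≥ 0 throughout, so the area is a single integral of |-4*t + 4*exp(t) - 4|.
∫[0,2] (-4*t + 4*exp(t) - 4) dt = -20 + 4*exp(2).

-20 + 4*exp(2)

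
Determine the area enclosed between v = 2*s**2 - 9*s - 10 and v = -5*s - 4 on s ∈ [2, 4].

The difference (2*s**2 - 9*s - 10) - (-5*s - 4) = 2*s**2 - 4*s - 6 changes sign at s = 3 inside [2, 4], so split the integral there.
∫[2,3] (2*s**2 - 4*s - 6) ds = -10/3; the area of that piece is 10/3.
∫[3,4] (2*s**2 - 4*s - 6) ds = 14/3.
Total area = 10/3 + 14/3 = 8.

8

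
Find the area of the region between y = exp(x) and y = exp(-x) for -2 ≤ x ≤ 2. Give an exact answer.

The difference (exp(x)) - (exp(-x)) = exp(x) - exp(-x) changes sign at x = 0 inside [-2, 2], so split the integral there.
∫[-2,0] (exp(x) - exp(-x)) dx = -exp(2) - exp(-2) + 2; the area of that piece is -2 + exp(-2) + exp(2).
∫[0,2] (exp(x) - exp(-x)) dx = -2 + exp(-2) + exp(2).
Total area = (-2 + exp(-2) + exp(2)) + (-2 + exp(-2) + exp(2)) = -4 + 2*exp(-2) + 2*exp(2).

-4 + 2*exp(-2) + 2*exp(2)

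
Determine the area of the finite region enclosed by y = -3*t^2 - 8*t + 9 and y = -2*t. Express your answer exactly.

Set the curves equal: -3*t^2 - 8*t + 9 = -2*t, so -3*t^2 - 6*t + 9 = 0, which factors as -3*(t - 1)*(t + 3) = 0. The curves meet at t = -3, 1.
On [-3, 1], y = -3*t^2 - 8*t + 9 is on top; that piece has area ∫[-3,1] (-3*t^2 - 6*t + 9) dt = 32.

32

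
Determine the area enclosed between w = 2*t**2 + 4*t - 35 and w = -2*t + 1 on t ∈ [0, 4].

218/3

The difference (2*t**2 + 4*t - 35) - (-2*t + 1) = 2*t**2 + 6*t - 36 changes sign at t = 3 inside [0, 4], so split the integral there.
∫[0,3] (2*t**2 + 6*t - 36) dt = -63; the area of that piece is 63.
∫[3,4] (2*t**2 + 6*t - 36) dt = 29/3.
Total area = 63 + 29/3 = 218/3.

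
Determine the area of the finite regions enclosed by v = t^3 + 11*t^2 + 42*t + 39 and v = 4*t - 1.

Set the curves equal: t^3 + 11*t^2 + 42*t + 39 = 4*t - 1, so t^3 + 11*t^2 + 38*t + 40 = 0, which factors as (t + 2)*(t + 4)*(t + 5) = 0. The curves meet at t = -5, -4, -2.
On [-5, -4], v = t^3 + 11*t^2 + 42*t + 39 is on top; that piece has area ∫[-5,-4] (t^3 + 11*t^2 + 38*t + 40) dt = 5/12.
On [-4, -2], v = 4*t - 1 is on top; that piece has area ∫[-4,-2] (-(t^3 + 11*t^2 + 38*t + 40)) dt = 8/3.
Total enclosed area = 5/12 + 8/3 = 37/12.

37/12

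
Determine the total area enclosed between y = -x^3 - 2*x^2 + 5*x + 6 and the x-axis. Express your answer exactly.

253/12

The curve meets the x-axis where -x^3 - 2*x^2 + 5*x + 6 = 0, i.e. -(x - 2)*(x + 1)*(x + 3) = 0, at x = -3, -1, 2.
On [-3, -1] the curve lies below the axis; ∫[-3,-1] (-x^3 - 2*x^2 + 5*x + 6) dx = -16/3, giving area 16/3.
On [-1, 2] the curve lies above the axis; ∫[-1,2] (-x^3 - 2*x^2 + 5*x + 6) dx = 63/4, giving area 63/4.
Total area = 16/3 + 63/4 = 253/12.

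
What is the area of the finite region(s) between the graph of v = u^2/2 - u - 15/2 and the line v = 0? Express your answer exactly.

128/3

The curve meets the u-axis where u^2/2 - u - 15/2 = 0, i.e. (u - 5)*(u + 3)/2 = 0, at u = -3, 5.
On [-3, 5] the curve lies below the axis; ∫[-3,5] (u^2/2 - u - 15/2) du = -128/3, giving area 128/3.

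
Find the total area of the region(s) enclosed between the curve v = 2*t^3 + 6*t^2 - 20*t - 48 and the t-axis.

The curve meets the t-axis where 2*t^3 + 6*t^2 - 20*t - 48 = 0, i.e. 2*(t - 3)*(t + 2)*(t + 4) = 0, at t = -4, -2, 3.
On [-4, -2] the curve lies above the axis; ∫[-4,-2] (2*t^3 + 6*t^2 - 20*t - 48) dt = 16, giving area 16.
On [-2, 3] the curve lies below the axis; ∫[-2,3] (2*t^3 + 6*t^2 - 20*t - 48) dt = -375/2, giving area 375/2.
Total area = 16 + 375/2 = 407/2.

407/2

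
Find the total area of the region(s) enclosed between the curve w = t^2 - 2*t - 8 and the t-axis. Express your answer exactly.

The curve meets the t-axis where t^2 - 2*t - 8 = 0, i.e. (t - 4)*(t + 2) = 0, at t = -2, 4.
On [-2, 4] the curve lies below the axis; ∫[-2,4] (t^2 - 2*t - 8) dt = -36, giving area 36.

36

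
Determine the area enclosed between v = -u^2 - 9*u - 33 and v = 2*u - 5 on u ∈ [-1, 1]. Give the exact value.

On [-1, 1], (-u^2 - 9*u - 33) - (2*u - 5) = -u^2 - 11*u - 28 is ≤ 0 throughout, so the area is a single integral of |-u^2 - 11*u - 28|.
∫[-1,1] (-u^2 - 11*u - 28) du = -170/3; the area of that piece is 170/3.

170/3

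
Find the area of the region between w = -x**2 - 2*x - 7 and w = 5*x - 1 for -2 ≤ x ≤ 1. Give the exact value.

The difference (-x**2 - 2*x - 7) - (5*x - 1) = -x**2 - 7*x - 6 changes sign at x = -1 inside [-2, 1], so split the integral there.
∫[-2,-1] (-x**2 - 7*x - 6) dx = 13/6.
∫[-1,1] (-x**2 - 7*x - 6) dx = -38/3; the area of that piece is 38/3.
Total area = 13/6 + 38/3 = 89/6.

89/6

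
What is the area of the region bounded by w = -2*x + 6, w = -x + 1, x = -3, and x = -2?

On [-3, -2], (-2*x + 6) - (-x + 1) = -x + 5 is ≥ 0 throughout, so the area is a single integral of |-x + 5|.
∫[-3,-2] (-x + 5) dx = 15/2.

15/2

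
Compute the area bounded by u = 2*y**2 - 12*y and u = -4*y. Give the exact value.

64/3

Both boundary curves give u as a function of y, so integrate with respect to y. Setting them equal: 2*y**2 - 8*y = 0, i.e. 2*y*(y - 4) = 0, so they meet at y = 0, 4.
For y in [0, 4], u = 2*y**2 - 12*y is on the left; area = ∫[0,4] (-(2*y**2 - 8*y)) dy = 64/3.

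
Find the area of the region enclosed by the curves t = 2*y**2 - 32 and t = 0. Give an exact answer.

512/3

Both boundary curves give t as a function of y, so integrate with respect to y. Setting them equal: 2*y**2 - 32 = 0, i.e. 2*(y - 4)*(y + 4) = 0, so they meet at y = -4, 4.
For y in [-4, 4], t = 2*y**2 - 32 is on the left; area = ∫[-4,4] (-(2*y**2 - 32)) dy = 512/3.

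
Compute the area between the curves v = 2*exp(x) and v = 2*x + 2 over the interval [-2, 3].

On [-2, 3], (2*exp(x)) - (2*x + 2) = -2*x + 2*exp(x) - 2 is ≥ 0 throughout, so the area is a single integral of |-2*x + 2*exp(x) - 2|.
∫[-2,3] (-2*x + 2*exp(x) - 2) dx = -15 - 2*exp(-2) + 2*exp(3).

-15 - 2*exp(-2) + 2*exp(3)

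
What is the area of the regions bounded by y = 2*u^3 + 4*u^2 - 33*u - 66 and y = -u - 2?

Set the curves equal: 2*u^3 + 4*u^2 - 33*u - 66 = -u - 2, so 2*u^3 + 4*u^2 - 32*u - 64 = 0, which factors as 2*(u - 4)*(u + 2)*(u + 4) = 0. The curves meet at u = -4, -2, 4.
On [-4, -2], y = 2*u^3 + 4*u^2 - 33*u - 66 is on top; that piece has area ∫[-4,-2] (2*u^3 + 4*u^2 - 32*u - 64) du = 56/3.
On [-2, 4], y = -u - 2 is on top; that piece has area ∫[-2,4] (-(2*u^3 + 4*u^2 - 32*u - 64)) du = 360.
Total enclosed area = 56/3 + 360 = 1136/3.

1136/3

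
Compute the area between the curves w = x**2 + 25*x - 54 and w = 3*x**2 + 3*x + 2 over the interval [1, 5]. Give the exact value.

142/3

The difference (x**2 + 25*x - 54) - (3*x**2 + 3*x + 2) = -2*x**2 + 22*x - 56 changes sign at x = 4 inside [1, 5], so split the integral there.
∫[1,4] (-2*x**2 + 22*x - 56) dx = -45; the area of that piece is 45.
∫[4,5] (-2*x**2 + 22*x - 56) dx = 7/3.
Total area = 45 + 7/3 = 142/3.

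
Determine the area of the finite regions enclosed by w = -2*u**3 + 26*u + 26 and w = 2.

407/2

Set the curves equal: -2*u**3 + 26*u + 26 = 2, so -2*u**3 + 26*u + 24 = 0, which factors as -2*(u - 4)*(u + 1)*(u + 3) = 0. The curves meet at u = -3, -1, 4.
On [-3, -1], w = 2 is on top; that piece has area ∫[-3,-1] (-(-2*u**3 + 26*u + 24)) du = 16.
On [-1, 4], w = -2*u**3 + 26*u + 26 is on top; that piece has area ∫[-1,4] (-2*u**3 + 26*u + 24) du = 375/2.
Total enclosed area = 16 + 375/2 = 407/2.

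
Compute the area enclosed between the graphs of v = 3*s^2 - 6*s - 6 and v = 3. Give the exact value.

32

Set the curves equal: 3*s^2 - 6*s - 6 = 3, so 3*s^2 - 6*s - 9 = 0, which factors as 3*(s - 3)*(s + 1) = 0. The curves meet at s = -1, 3.
On [-1, 3], v = 3 is on top; that piece has area ∫[-1,3] (-(3*s^2 - 6*s - 9)) ds = 32.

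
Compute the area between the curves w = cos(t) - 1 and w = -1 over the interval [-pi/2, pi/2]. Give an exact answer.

On [-pi/2, pi/2], (cos(t) - 1) - (-1) = cos(t) is ≥ 0 throughout, so the area is a single integral of |cos(t)|.
∫[-pi/2,pi/2] (cos(t)) dt = 2.

2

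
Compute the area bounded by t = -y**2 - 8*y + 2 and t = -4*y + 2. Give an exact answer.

32/3

Both boundary curves give t as a function of y, so integrate with respect to y. Setting them equal: -y**2 - 4*y = 0, i.e. -y*(y + 4) = 0, so they meet at y = -4, 0.
For y in [-4, 0], t = -y**2 - 8*y + 2 is on the right; area = ∫[-4,0] (-y**2 - 4*y) dy = 32/3.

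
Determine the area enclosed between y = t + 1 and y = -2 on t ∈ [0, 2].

On [0, 2], (t + 1) - (-2) = t + 3 is ≥ 0 throughout, so the area is a single integral of |t + 3|.
∫[0,2] (t + 3) dt = 8.

8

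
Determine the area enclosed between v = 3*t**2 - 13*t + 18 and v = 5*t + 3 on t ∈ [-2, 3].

The difference (3*t**2 - 13*t + 18) - (5*t + 3) = 3*t**2 - 18*t + 15 changes sign at t = 1 inside [-2, 3], so split the integral there.
∫[-2,1] (3*t**2 - 18*t + 15) dt = 81.
∫[1,3] (3*t**2 - 18*t + 15) dt = -16; the area of that piece is 16.
Total area = 81 + 16 = 97.

97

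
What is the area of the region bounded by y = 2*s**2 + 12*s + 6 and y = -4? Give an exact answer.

Set the curves equal: 2*s**2 + 12*s + 6 = -4, so 2*s**2 + 12*s + 10 = 0, which factors as 2*(s + 1)*(s + 5) = 0. The curves meet at s = -5, -1.
On [-5, -1], y = -4 is on top; that piece has area ∫[-5,-1] (-(2*s**2 + 12*s + 10)) ds = 64/3.

64/3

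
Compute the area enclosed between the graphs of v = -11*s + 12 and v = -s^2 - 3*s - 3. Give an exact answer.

Set the curves equal: -11*s + 12 = -s^2 - 3*s - 3, so s^2 - 8*s + 15 = 0, which factors as (s - 5)*(s - 3) = 0. The curves meet at s = 3, 5.
On [3, 5], v = -s^2 - 3*s - 3 is on top; that piece has area ∫[3,5] (-(s^2 - 8*s + 15)) ds = 4/3.

4/3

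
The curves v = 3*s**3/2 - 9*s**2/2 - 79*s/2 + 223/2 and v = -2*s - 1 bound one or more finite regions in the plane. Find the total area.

Set the curves equal: 3*s**3/2 - 9*s**2/2 - 79*s/2 + 223/2 = -2*s - 1, so 3*s**3/2 - 9*s**2/2 - 75*s/2 + 225/2 = 0, which factors as 3*(s - 5)*(s - 3)*(s + 5)/2 = 0. The curves meet at s = -5, 3, 5.
On [-5, 3], v = 3*s**3/2 - 9*s**2/2 - 79*s/2 + 223/2 is on top; that piece has area ∫[-5,3] (3*s**3/2 - 9*s**2/2 - 75*s/2 + 225/2) ds = 768.
On [3, 5], v = -2*s - 1 is on top; that piece has area ∫[3,5] (-(3*s**3/2 - 9*s**2/2 - 75*s/2 + 225/2)) ds = 18.
Total enclosed area = 768 + 18 = 786.

786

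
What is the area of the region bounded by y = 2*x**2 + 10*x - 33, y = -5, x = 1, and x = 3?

The difference (2*x**2 + 10*x - 33) - (-5) = 2*x**2 + 10*x - 28 changes sign at x = 2 inside [1, 3], so split the integral there.
∫[1,2] (2*x**2 + 10*x - 28) dx = -25/3; the area of that piece is 25/3.
∫[2,3] (2*x**2 + 10*x - 28) dx = 29/3.
Total area = 25/3 + 29/3 = 18.

18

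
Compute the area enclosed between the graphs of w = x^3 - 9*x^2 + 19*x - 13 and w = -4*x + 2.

Set the curves equal: x^3 - 9*x^2 + 19*x - 13 = -4*x + 2, so x^3 - 9*x^2 + 23*x - 15 = 0, which factors as (x - 5)*(x - 3)*(x - 1) = 0. The curves meet at x = 1, 3, 5.
On [1, 3], w = x^3 - 9*x^2 + 19*x - 13 is on top; that piece has area ∫[1,3] (x^3 - 9*x^2 + 23*x - 15) dx = 4.
On [3, 5], w = -4*x + 2 is on top; that piece has area ∫[3,5] (-(x^3 - 9*x^2 + 23*x - 15)) dx = 4.
Total enclosed area = 4 + 4 = 8.

8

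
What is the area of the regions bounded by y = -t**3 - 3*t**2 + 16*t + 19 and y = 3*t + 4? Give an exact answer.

128

Set the curves equal: -t**3 - 3*t**2 + 16*t + 19 = 3*t + 4, so -t**3 - 3*t**2 + 13*t + 15 = 0, which factors as -(t - 3)*(t + 1)*(t + 5) = 0. The curves meet at t = -5, -1, 3.
On [-5, -1], y = 3*t + 4 is on top; that piece has area ∫[-5,-1] (-(-t**3 - 3*t**2 + 13*t + 15)) dt = 64.
On [-1, 3], y = -t**3 - 3*t**2 + 16*t + 19 is on top; that piece has area ∫[-1,3] (-t**3 - 3*t**2 + 13*t + 15) dt = 64.
Total enclosed area = 64 + 64 = 128.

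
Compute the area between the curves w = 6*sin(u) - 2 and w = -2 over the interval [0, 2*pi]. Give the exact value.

24

The difference (6*sin(u) - 2) - (-2) = 6*sin(u) changes sign at u = pi inside [0, 2*pi], so split the integral there.
∫[0,pi] (6*sin(u)) du = 12.
∫[pi,2*pi] (6*sin(u)) du = -12; the area of that piece is 12.
Total area = 12 + 12 = 24.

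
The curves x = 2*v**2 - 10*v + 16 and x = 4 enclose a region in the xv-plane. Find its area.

1/3

Both boundary curves give x as a function of v, so integrate with respect to v. Setting them equal: 2*v**2 - 10*v + 12 = 0, i.e. 2*(v - 3)*(v - 2) = 0, so they meet at v = 2, 3.
For v in [2, 3], x = 2*v**2 - 10*v + 16 is on the left; area = ∫[2,3] (-(2*v**2 - 10*v + 12)) dv = 1/3.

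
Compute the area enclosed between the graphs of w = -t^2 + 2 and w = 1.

4/3

Set the curves equal: -t^2 + 2 = 1, so -t^2 + 1 = 0, which factors as -(t - 1)*(t + 1) = 0. The curves meet at t = -1, 1.
On [-1, 1], w = -t^2 + 2 is on top; that piece has area ∫[-1,1] (-t^2 + 1) dt = 4/3.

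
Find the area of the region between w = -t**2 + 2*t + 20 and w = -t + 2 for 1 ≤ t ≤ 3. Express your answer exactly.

118/3

On [1, 3], (-t**2 + 2*t + 20) - (-t + 2) = -t**2 + 3*t + 18 is ≥ 0 throughout, so the area is a single integral of |-t**2 + 3*t + 18|.
∫[1,3] (-t**2 + 3*t + 18) dt = 118/3.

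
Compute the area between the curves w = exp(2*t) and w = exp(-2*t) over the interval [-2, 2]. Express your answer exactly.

-2 + exp(-4) + exp(4)

The difference (exp(2*t)) - (exp(-2*t)) = exp(2*t) - exp(-2*t) changes sign at t = 0 inside [-2, 2], so split the integral there.
∫[-2,0] (exp(2*t) - exp(-2*t)) dt = -exp(4)/2 - exp(-4)/2 + 1; the area of that piece is -1 + exp(-4)/2 + exp(4)/2.
∫[0,2] (exp(2*t) - exp(-2*t)) dt = -1 + exp(-4)/2 + exp(4)/2.
Total area = (-1 + exp(-4)/2 + exp(4)/2) + (-1 + exp(-4)/2 + exp(4)/2) = -2 + exp(-4) + exp(4).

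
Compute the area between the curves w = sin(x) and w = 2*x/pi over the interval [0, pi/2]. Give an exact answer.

On [0, pi/2], (sin(x)) - (2*x/pi) = -2*x/pi + sin(x) is ≥ 0 throughout, so the area is a single integral of |-2*x/pi + sin(x)|.
∫[0,pi/2] (-2*x/pi + sin(x)) dx = 1 - pi/4.

1 - pi/4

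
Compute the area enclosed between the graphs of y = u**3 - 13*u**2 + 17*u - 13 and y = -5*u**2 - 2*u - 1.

Set the curves equal: u**3 - 13*u**2 + 17*u - 13 = -5*u**2 - 2*u - 1, so u**3 - 8*u**2 + 19*u - 12 = 0, which factors as (u - 4)*(u - 3)*(u - 1) = 0. The curves meet at u = 1, 3, 4.
On [1, 3], y = u**3 - 13*u**2 + 17*u - 13 is on top; that piece has area ∫[1,3] (u**3 - 8*u**2 + 19*u - 12) du = 8/3.
On [3, 4], y = -5*u**2 - 2*u - 1 is on top; that piece has area ∫[3,4] (-(u**3 - 8*u**2 + 19*u - 12)) du = 5/12.
Total enclosed area = 8/3 + 5/12 = 37/12.

37/12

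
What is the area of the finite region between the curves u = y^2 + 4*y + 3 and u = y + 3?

Both boundary curves give u as a function of y, so integrate with respect to y. Setting them equal: y^2 + 3*y = 0, i.e. y*(y + 3) = 0, so they meet at y = -3, 0.
For y in [-3, 0], u = y^2 + 4*y + 3 is on the left; area = ∫[-3,0] (-(y^2 + 3*y)) dy = 9/2.

9/2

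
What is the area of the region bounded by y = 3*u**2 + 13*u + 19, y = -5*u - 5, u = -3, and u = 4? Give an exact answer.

326

The difference (3*u**2 + 13*u + 19) - (-5*u - 5) = 3*u**2 + 18*u + 24 changes sign at u = -2 inside [-3, 4], so split the integral there.
∫[-3,-2] (3*u**2 + 18*u + 24) du = -2; the area of that piece is 2.
∫[-2,4] (3*u**2 + 18*u + 24) du = 324.
Total area = 2 + 324 = 326.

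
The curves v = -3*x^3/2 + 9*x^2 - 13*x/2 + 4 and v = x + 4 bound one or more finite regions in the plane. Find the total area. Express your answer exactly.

393/8

Set the curves equal: -3*x^3/2 + 9*x^2 - 13*x/2 + 4 = x + 4, so -3*x^3/2 + 9*x^2 - 15*x/2 = 0, which factors as -3*x*(x - 5)*(x - 1)/2 = 0. The curves meet at x = 0, 1, 5.
On [0, 1], v = x + 4 is on top; that piece has area ∫[0,1] (-(-3*x^3/2 + 9*x^2 - 15*x/2)) dx = 9/8.
On [1, 5], v = -3*x^3/2 + 9*x^2 - 13*x/2 + 4 is on top; that piece has area ∫[1,5] (-3*x^3/2 + 9*x^2 - 15*x/2) dx = 48.
Total enclosed area = 9/8 + 48 = 393/8.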